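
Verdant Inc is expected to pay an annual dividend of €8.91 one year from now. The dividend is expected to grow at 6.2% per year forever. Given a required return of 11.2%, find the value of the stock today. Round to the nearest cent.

Growing perpetuity: P = D₁ / (r − g) = €8.9100 / (0.112 − 0.062) = €178.20

€178.20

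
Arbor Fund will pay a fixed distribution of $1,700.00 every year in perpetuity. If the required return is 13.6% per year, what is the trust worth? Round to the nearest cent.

$12500.00

Level perpetuity: PV = C / r = $1,700.00 / 0.136 = $12,500.00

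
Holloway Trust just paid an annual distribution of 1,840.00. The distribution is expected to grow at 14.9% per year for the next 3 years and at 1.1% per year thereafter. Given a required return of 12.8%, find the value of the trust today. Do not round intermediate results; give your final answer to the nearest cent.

D_1 = 2114.16000
D_2 = 2429.16984
D_3 = 2791.11615
Terminal value at year 3: TV = D_3×(1+g_2)/(r−g_2) = 2821.81842/0.117 = 24118.10619
P_0 = D_1/(1+r)^1 + D_2/(1+r)^2 + D_3/(1+r)^3 + TV/(1+r)^3
    = 1874.25532 + 1909.14837 + 1944.69103 + 16804.12502 = 22532.21974

22532.22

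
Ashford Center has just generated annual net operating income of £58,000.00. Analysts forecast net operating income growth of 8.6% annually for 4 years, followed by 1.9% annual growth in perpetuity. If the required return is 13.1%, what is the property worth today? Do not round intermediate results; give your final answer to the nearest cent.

D_1 = 62988.00000
D_2 = 68404.96800
D_3 = 74287.79525
D_4 = 80676.54564
Terminal value at year 4: TV = D_4×(1+g_2)/(r−g_2) = 82209.40001/0.112 = 734012.50006
P_0 = D_1/(1+r)^1 + D_2/(1+r)^2 + D_3/(1+r)^3 + D_4/(1+r)^4 + TV/(1+r)^4
    = 55692.30769 + 53476.43338 + 51348.72383 + 49305.67116 + 448593.56169 = 658416.69775

£658416.70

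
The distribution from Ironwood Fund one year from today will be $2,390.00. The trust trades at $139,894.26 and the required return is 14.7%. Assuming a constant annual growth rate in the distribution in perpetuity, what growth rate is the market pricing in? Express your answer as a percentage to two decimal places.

P = D₁/(r−g) ⇒ g = r − D₁/P = 0.147 − $2,390.00/$139,894.26 = 0.129916

12.99%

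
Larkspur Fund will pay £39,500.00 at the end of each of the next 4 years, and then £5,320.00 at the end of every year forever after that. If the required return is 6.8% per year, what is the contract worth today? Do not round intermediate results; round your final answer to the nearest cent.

£194534.83

PV of 4-year annuity: £39,500.00 × [1 − (1+0.068)^−4] / 0.068 = 134401.15768
Perpetuity value at year 4: £5,320.00 / 0.068 = 78235.29412
PV of perpetuity: 78235.29412 / (1+0.068)^4 = 60133.66984
Total PV = 134401.15768 + 60133.66984 = 194534.82752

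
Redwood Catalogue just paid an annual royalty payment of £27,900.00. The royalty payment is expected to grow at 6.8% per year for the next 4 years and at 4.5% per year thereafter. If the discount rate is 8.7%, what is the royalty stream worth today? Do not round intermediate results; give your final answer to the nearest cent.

£753709.10

D_1 = 29797.20000
D_2 = 31823.40960
D_3 = 33987.40145
D_4 = 36298.54475
Terminal value at year 4: TV = D_4×(1+g_2)/(r−g_2) = 37931.97927/0.042 = 903142.36346
P_0 = D_1/(1+r)^1 + D_2/(1+r)^2 + D_3/(1+r)^3 + D_4/(1+r)^4 + TV/(1+r)^4
    = 27412.32751 + 26933.17919 + 26462.40605 + 25999.86169 + 646901.32064 = 753709.09507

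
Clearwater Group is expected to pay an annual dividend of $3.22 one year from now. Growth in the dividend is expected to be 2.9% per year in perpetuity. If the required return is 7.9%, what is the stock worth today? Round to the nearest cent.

Growing perpetuity: P = D₁ / (r − g) = $3.2200 / (0.079 − 0.029) = $64.40

$64.40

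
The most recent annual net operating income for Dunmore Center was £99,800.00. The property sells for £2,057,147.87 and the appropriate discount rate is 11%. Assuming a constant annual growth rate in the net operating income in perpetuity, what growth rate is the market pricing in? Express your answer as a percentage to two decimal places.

5.86%

P = D₀(1+g)/(r−g) ⇒ P(r−g) = D₀(1+g) ⇒ g(P+D₀) = P·r − D₀
g = (P·r − D₀)/(P + D₀) = (£2,057,147.87×0.11 − £99,800.00) / (£2,057,147.87 + £99,800.00) = 0.058641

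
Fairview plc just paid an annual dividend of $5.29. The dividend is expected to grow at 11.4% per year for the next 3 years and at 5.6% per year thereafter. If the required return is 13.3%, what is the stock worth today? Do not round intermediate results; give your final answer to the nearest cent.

D_1 = 5.89306
D_2 = 6.56487
D_3 = 7.31326
Terminal value at year 3: TV = D_3×(1+g_2)/(r−g_2) = 7.72281/0.077 = 100.29619
P_0 = D_1/(1+r)^1 + D_2/(1+r)^2 + D_3/(1+r)^3 + TV/(1+r)^3
    = 5.20129 + 5.11406 + 5.02830 + 68.95960 = 84.30325

$84.30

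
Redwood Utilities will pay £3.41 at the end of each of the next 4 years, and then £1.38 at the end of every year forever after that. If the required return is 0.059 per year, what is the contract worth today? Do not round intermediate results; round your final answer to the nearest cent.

PV of 4-year annuity: £3.41 × [1 − (1+0.059)^−4] / 0.059 = 11.84312
Perpetuity value at year 4: £1.38 / 0.059 = 23.38983
PV of perpetuity: 23.38983 / (1+0.059)^4 = 18.59701
Total PV = 11.84312 + 18.59701 = 30.44013

£30.44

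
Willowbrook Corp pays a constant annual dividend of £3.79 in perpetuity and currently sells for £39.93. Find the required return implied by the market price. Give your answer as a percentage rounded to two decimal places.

9.49%

P = C/r ⇒ r = C/P = £3.79/£39.93 = 0.094916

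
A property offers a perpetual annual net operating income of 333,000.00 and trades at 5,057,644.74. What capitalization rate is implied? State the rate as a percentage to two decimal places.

6.58%

P = C/r ⇒ r = C/P = 333,000.00/5,057,644.74 = 0.065841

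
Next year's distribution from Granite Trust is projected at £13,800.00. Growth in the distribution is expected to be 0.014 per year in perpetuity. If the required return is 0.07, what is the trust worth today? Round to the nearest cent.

Growing perpetuity: P = D₁ / (r − g) = £13,800.0000 / (0.07 − 0.014) = £246,428.57

£246428.57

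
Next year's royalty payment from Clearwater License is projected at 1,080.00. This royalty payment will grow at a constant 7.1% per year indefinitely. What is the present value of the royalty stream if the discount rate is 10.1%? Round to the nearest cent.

Growing perpetuity: P = D₁ / (r − g) = 1,080.0000 / (0.101 − 0.071) = 36,000.00

36000.00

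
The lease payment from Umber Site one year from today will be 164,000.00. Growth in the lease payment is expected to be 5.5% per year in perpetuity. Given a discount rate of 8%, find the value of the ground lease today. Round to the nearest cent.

Growing perpetuity: P = D₁ / (r − g) = 164,000.0000 / (0.08 − 0.055) = 6,560,000.00

6560000.00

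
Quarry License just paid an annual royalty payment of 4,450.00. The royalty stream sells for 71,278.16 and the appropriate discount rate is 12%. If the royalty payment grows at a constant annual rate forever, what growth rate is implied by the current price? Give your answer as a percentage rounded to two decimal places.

5.42%

P = D₀(1+g)/(r−g) ⇒ P(r−g) = D₀(1+g) ⇒ g(P+D₀) = P·r − D₀
g = (P·r − D₀)/(P + D₀) = (71,278.16×0.12 − 4,450.00) / (71,278.16 + 4,450.00) = 0.054186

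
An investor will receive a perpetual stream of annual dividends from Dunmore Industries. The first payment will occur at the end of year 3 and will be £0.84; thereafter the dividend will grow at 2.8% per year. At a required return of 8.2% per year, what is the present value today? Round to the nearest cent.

Value at end of year 2: C₁ / (r − g) = £0.84 / (0.082 − 0.028) = £15.5556
Discount to today: PV = £15.5556 / (1 + 0.082)^2 = £15.5556 / 1.170724 = £13.29

£13.29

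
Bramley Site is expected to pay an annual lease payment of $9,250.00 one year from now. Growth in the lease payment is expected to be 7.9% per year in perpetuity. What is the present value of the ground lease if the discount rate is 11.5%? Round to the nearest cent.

$256944.44

Growing perpetuity: P = D₁ / (r − g) = $9,250.0000 / (0.115 − 0.079) = $256,944.44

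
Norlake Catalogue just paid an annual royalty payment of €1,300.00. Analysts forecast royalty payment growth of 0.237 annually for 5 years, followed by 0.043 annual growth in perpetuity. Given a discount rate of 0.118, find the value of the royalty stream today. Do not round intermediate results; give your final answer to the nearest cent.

€38872.90

D_1 = 1608.10000
D_2 = 1989.21970
D_3 = 2460.66477
D_4 = 3043.84232
D_5 = 3765.23295
Terminal value at year 5: TV = D_5×(1+g_2)/(r−g_2) = 3927.13797/0.075 = 52361.83954
P_0 = D_1/(1+r)^1 + D_2/(1+r)^2 + D_3/(1+r)^3 + D_4/(1+r)^4 + D_5/(1+r)^5 + TV/(1+r)^5
    = 1438.37209 + 1591.47252 + 1760.86897 + 1948.29599 + 2155.67275 + 29978.22244 = 38872.90477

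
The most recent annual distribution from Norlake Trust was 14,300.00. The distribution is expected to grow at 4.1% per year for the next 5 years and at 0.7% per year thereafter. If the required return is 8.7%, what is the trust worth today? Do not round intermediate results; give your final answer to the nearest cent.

D_1 = 14886.30000
D_2 = 15496.63830
D_3 = 16132.00047
D_4 = 16793.41249
D_5 = 17481.94240
Terminal value at year 5: TV = D_5×(1+g_2)/(r−g_2) = 17604.31600/0.08 = 220053.94998
P_0 = D_1/(1+r)^1 + D_2/(1+r)^2 + D_3/(1+r)^3 + D_4/(1+r)^4 + D_5/(1+r)^5 + TV/(1+r)^5
    = 13694.84821 + 13115.30541 + 12560.28789 + 12028.75777 + 11519.72110 + 145004.48932 = 207923.40969

207923.41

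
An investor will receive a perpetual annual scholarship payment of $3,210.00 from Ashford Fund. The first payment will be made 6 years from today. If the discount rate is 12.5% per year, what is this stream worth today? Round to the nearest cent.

$14250.58

Value at end of year 5: C / r = $3,210.00 / 0.125 = $25,680.0000
Discount to today: PV = $25,680.0000 / (1 + 0.125)^5 = $25,680.0000 / 1.802032 = $14,250.58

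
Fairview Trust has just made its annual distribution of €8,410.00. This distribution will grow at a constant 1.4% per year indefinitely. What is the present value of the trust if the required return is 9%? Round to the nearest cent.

D₁ = D₀ × (1 + g) = €8,410.00 × 1.014 = €8,527.7400
Growing perpetuity: P = D₁ / (r − g) = €8,527.7400 / (0.09 − 0.014) = €112,207.11

€112207.11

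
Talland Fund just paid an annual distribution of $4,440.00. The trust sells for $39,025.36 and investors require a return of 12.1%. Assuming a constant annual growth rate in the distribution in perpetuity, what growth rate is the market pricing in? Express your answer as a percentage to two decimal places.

0.65%

P = D₀(1+g)/(r−g) ⇒ P(r−g) = D₀(1+g) ⇒ g(P+D₀) = P·r − D₀
g = (P·r − D₀)/(P + D₀) = ($39,025.36×0.121 − $4,440.00) / ($39,025.36 + $4,440.00) = 0.006490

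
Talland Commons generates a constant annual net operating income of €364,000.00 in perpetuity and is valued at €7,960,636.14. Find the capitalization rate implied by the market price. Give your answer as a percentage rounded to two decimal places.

4.57%

P = C/r ⇒ r = C/P = €364,000.00/€7,960,636.14 = 0.045725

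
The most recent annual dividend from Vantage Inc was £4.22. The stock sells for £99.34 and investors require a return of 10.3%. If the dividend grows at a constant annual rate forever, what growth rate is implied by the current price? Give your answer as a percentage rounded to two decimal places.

P = D₀(1+g)/(r−g) ⇒ P(r−g) = D₀(1+g) ⇒ g(P+D₀) = P·r − D₀
g = (P·r − D₀)/(P + D₀) = (£99.34×0.103 − £4.22) / (£99.34 + £4.22) = 0.058053

5.81%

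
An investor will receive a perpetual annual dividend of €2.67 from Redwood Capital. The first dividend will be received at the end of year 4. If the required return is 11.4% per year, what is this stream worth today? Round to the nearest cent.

€16.94

Value at end of year 3: C / r = €2.67 / 0.114 = €23.4211
Discount to today: PV = €23.4211 / (1 + 0.114)^3 = €23.4211 / 1.382470 = €16.94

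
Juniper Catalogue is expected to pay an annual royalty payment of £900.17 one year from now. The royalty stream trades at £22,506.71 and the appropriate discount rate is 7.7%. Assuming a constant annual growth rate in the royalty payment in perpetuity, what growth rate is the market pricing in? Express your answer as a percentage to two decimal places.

P = D₁/(r−g) ⇒ g = r − D₁/P = 0.077 − £900.17/£22,506.71 = 0.037004

3.70%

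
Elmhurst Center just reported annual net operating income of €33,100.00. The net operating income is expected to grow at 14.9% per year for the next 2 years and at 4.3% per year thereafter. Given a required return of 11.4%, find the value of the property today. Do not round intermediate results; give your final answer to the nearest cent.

D_1 = 38031.90000
D_2 = 43698.65310
Terminal value at year 2: TV = D_2×(1+g_2)/(r−g_2) = 45577.69518/0.071 = 641939.36878
P_0 = D_1/(1+r)^1 + D_2/(1+r)^2 + TV/(1+r)^2
    = 34139.94614 + 35212.56563 + 517277.54866 = 586630.06043

€586630.06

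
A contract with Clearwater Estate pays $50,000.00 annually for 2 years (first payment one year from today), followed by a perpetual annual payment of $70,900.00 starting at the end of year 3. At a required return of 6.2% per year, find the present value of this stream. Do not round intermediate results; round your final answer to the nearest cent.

PV of 2-year annuity: $50,000.00 × [1 − (1+0.062)^−2] / 0.062 = 91413.35149
Perpetuity value at year 2: $70,900.00 / 0.062 = 1143548.38710
PV of perpetuity: 1143548.38710 / (1+0.062)^2 = 1013924.25468
Total PV = 91413.35149 + 1013924.25468 = 1105337.60617

$1105337.61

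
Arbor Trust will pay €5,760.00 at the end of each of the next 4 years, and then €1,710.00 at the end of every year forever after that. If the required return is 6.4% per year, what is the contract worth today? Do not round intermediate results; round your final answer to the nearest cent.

€40624.84

PV of 4-year annuity: €5,760.00 × [1 − (1+0.064)^−4] / 0.064 = 19777.54676
Perpetuity value at year 4: €1,710.00 / 0.064 = 26718.75000
PV of perpetuity: 26718.75000 / (1+0.064)^4 = 20847.29081
Total PV = 19777.54676 + 20847.29081 = 40624.83756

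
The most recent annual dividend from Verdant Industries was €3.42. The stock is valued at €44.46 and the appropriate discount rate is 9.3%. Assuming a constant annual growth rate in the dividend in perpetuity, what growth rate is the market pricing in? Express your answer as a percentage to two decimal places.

1.49%

P = D₀(1+g)/(r−g) ⇒ P(r−g) = D₀(1+g) ⇒ g(P+D₀) = P·r − D₀
g = (P·r − D₀)/(P + D₀) = (€44.46×0.093 − €3.42) / (€44.46 + €3.42) = 0.014929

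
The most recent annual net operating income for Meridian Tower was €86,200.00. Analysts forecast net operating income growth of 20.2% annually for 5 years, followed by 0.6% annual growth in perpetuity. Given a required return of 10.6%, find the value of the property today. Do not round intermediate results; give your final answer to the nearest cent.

D_1 = 103612.40000
D_2 = 124542.10480
D_3 = 149699.60997
D_4 = 179938.93118
D_5 = 216286.59528
Terminal value at year 5: TV = D_5×(1+g_2)/(r−g_2) = 217584.31485/0.1 = 2175843.14854
P_0 = D_1/(1+r)^1 + D_2/(1+r)^2 + D_3/(1+r)^3 + D_4/(1+r)^4 + D_5/(1+r)^5 + TV/(1+r)^5
    = 93682.09765 + 101813.63596 + 110650.98592 + 120255.41146 + 130693.49419 + 1314776.55156 = 1871872.17674

€1871872.18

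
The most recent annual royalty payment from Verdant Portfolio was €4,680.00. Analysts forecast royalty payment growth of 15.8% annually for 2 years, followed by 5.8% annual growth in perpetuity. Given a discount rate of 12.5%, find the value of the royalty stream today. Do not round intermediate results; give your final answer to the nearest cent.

€88077.13

D_1 = 5419.44000
D_2 = 6275.71152
Terminal value at year 2: TV = D_2×(1+g_2)/(r−g_2) = 6639.70279/0.067 = 99100.04161
P_0 = D_1/(1+r)^1 + D_2/(1+r)^2 + TV/(1+r)^2
    = 4817.28000 + 4958.58688 + 78301.26745 = 88077.13433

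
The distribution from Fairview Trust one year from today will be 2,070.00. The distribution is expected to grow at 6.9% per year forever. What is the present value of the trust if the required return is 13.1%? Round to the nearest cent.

Growing perpetuity: P = D₁ / (r − g) = 2,070.0000 / (0.131 − 0.069) = 33,387.10

33387.10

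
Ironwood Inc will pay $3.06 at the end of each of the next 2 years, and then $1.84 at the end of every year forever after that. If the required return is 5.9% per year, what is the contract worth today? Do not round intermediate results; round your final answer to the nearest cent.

PV of 2-year annuity: $3.06 × [1 − (1+0.059)^−2] / 0.059 = 5.61805
Perpetuity value at year 2: $1.84 / 0.059 = 31.18644
PV of perpetuity: 31.18644 / (1+0.059)^2 = 27.80826
Total PV = 5.61805 + 27.80826 = 33.42632

$33.43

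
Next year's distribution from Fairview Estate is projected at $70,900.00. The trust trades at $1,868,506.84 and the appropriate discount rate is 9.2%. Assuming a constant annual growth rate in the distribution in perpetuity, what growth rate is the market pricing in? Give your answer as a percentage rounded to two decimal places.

5.41%

P = D₁/(r−g) ⇒ g = r − D₁/P = 0.092 − $70,900.00/$1,868,506.84 = 0.054055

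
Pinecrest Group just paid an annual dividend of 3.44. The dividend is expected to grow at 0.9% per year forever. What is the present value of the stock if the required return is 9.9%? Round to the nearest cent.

D₁ = D₀ × (1 + g) = 3.44 × 1.009 = 3.4710
Growing perpetuity: P = D₁ / (r − g) = 3.4710 / (0.099 − 0.009) = 38.57

38.57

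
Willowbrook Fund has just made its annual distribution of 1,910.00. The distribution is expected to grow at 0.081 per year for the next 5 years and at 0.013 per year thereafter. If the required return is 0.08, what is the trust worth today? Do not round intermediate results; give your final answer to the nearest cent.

38588.56

D_1 = 2064.71000
D_2 = 2231.95151
D_3 = 2412.73958
D_4 = 2608.17149
D_5 = 2819.43338
Terminal value at year 5: TV = D_5×(1+g_2)/(r−g_2) = 2856.08601/0.067 = 42628.14945
P_0 = D_1/(1+r)^1 + D_2/(1+r)^2 + D_3/(1+r)^3 + D_4/(1+r)^4 + D_5/(1+r)^5 + TV/(1+r)^5
    = 1911.76852 + 1913.53867 + 1915.31047 + 1917.08391 + 1918.85898 + 29012.00223 = 38588.56279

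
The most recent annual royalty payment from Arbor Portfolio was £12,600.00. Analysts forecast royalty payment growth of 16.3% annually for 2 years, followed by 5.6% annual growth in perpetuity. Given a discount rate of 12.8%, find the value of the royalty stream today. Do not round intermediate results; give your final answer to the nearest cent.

£222831.01

D_1 = 14653.80000
D_2 = 17042.36940
Terminal value at year 2: TV = D_2×(1+g_2)/(r−g_2) = 17996.74209/0.072 = 249954.75120
P_0 = D_1/(1+r)^1 + D_2/(1+r)^2 + TV/(1+r)^2
    = 12990.95745 + 13394.04567 + 196446.00309 = 222831.00621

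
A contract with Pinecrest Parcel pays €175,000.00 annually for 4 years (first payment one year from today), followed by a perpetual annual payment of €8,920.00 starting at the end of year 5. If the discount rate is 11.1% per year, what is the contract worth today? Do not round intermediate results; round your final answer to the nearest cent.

PV of 4-year annuity: €175,000.00 × [1 − (1+0.111)^−4] / 0.111 = 541770.82447
Perpetuity value at year 4: €8,920.00 / 0.111 = 80360.36036
PV of perpetuity: 80360.36036 / (1+0.111)^4 = 52745.52748
Total PV = 541770.82447 + 52745.52748 = 594516.35195

€594516.35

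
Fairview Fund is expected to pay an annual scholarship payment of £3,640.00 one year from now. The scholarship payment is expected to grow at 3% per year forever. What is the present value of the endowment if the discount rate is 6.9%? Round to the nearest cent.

Growing perpetuity: P = D₁ / (r − g) = £3,640.0000 / (0.069 − 0.03) = £93,333.33

£93333.33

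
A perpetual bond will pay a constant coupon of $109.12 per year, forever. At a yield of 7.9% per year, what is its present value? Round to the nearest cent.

$1381.27

Level perpetuity: PV = C / r = $109.12 / 0.079 = $1,381.27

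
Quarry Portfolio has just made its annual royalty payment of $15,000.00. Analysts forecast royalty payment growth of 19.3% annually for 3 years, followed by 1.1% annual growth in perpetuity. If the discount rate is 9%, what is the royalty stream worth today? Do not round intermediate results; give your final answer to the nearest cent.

$305737.91

D_1 = 17895.00000
D_2 = 21348.73500
D_3 = 25469.04085
Terminal value at year 3: TV = D_3×(1+g_2)/(r−g_2) = 25749.20030/0.079 = 325939.24436
P_0 = D_1/(1+r)^1 + D_2/(1+r)^2 + D_3/(1+r)^3 + TV/(1+r)^3
    = 16417.43119 + 17968.80313 + 19666.77260 + 251684.90000 = 305737.90692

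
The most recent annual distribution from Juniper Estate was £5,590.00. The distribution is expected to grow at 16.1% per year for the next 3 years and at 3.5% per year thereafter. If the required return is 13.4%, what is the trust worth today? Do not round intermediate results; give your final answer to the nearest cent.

D_1 = 6489.99000
D_2 = 7534.87839
D_3 = 8747.99381
Terminal value at year 3: TV = D_3×(1+g_2)/(r−g_2) = 9054.17359/0.099 = 91456.29893
P_0 = D_1/(1+r)^1 + D_2/(1+r)^2 + D_3/(1+r)^3 + TV/(1+r)^3
    = 5723.09524 + 5859.35941 + 5998.86797 + 62715.43785 = 80296.76046

£80296.76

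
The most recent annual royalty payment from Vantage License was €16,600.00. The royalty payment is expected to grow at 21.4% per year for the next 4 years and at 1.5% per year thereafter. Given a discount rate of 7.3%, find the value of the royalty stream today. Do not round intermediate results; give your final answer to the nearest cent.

€567289.85

D_1 = 20152.40000
D_2 = 24465.01360
D_3 = 29700.52651
D_4 = 36056.43918
Terminal value at year 4: TV = D_4×(1+g_2)/(r−g_2) = 36597.28577/0.058 = 630987.68571
P_0 = D_1/(1+r)^1 + D_2/(1+r)^2 + D_3/(1+r)^3 + D_4/(1+r)^4 + TV/(1+r)^4
    = 18781.36067 + 21249.36799 + 24041.68941 + 27200.94217 + 476016.48798 = 567289.84823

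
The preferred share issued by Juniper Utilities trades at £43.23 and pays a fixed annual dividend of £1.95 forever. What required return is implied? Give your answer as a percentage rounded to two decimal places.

4.51%

P = C/r ⇒ r = C/P = £1.95/£43.23 = 0.045108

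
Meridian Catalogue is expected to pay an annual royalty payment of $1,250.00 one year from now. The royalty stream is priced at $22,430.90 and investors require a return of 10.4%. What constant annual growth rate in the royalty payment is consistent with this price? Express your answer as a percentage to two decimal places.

4.83%

P = D₁/(r−g) ⇒ g = r − D₁/P = 0.104 − $1,250.00/$22,430.90 = 0.048273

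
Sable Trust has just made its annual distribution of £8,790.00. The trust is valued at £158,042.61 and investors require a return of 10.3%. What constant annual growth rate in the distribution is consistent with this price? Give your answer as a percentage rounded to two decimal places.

P = D₀(1+g)/(r−g) ⇒ P(r−g) = D₀(1+g) ⇒ g(P+D₀) = P·r − D₀
g = (P·r − D₀)/(P + D₀) = (£158,042.61×0.103 − £8,790.00) / (£158,042.61 + £8,790.00) = 0.044886

4.49%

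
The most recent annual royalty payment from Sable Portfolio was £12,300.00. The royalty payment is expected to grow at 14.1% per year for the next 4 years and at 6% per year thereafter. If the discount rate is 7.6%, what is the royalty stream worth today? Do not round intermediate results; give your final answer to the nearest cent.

£1087442.19

D_1 = 14034.30000
D_2 = 16013.13630
D_3 = 18270.98852
D_4 = 20847.19790
Terminal value at year 4: TV = D_4×(1+g_2)/(r−g_2) = 22098.02977/0.016 = 1381126.86083
P_0 = D_1/(1+r)^1 + D_2/(1+r)^2 + D_3/(1+r)^3 + D_4/(1+r)^4 + TV/(1+r)^4
    = 13043.02974 + 13830.94511 + 14666.45759 + 15552.44248 + 1030349.31428 = 1087442.18919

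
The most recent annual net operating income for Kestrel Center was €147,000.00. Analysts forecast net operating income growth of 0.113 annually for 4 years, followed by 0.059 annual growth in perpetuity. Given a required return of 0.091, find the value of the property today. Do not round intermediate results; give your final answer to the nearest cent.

€5887449.82

D_1 = 163611.00000
D_2 = 182099.04300
D_3 = 202676.23486
D_4 = 225578.64940
Terminal value at year 4: TV = D_4×(1+g_2)/(r−g_2) = 238887.78971/0.032 = 7465243.42852
P_0 = D_1/(1+r)^1 + D_2/(1+r)^2 + D_3/(1+r)^3 + D_4/(1+r)^4 + TV/(1+r)^4
    = 149964.25298 + 152988.28008 + 156073.28664 + 159220.50232 + 5269203.49872 = 5887449.82074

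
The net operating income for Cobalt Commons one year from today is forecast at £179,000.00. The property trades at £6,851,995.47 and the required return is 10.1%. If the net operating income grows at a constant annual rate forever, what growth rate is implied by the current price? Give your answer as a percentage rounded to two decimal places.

P = D₁/(r−g) ⇒ g = r − D₁/P = 0.101 − £179,000.00/£6,851,995.47 = 0.074876

7.49%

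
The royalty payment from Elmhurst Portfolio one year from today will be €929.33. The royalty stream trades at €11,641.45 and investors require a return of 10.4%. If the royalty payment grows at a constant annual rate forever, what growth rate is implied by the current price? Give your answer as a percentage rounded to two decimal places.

2.42%

P = D₁/(r−g) ⇒ g = r − D₁/P = 0.104 − €929.33/€11,641.45 = 0.024171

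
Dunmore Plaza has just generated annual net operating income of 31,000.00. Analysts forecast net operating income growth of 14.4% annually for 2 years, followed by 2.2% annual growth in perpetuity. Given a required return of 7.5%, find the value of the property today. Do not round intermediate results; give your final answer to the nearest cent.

D_1 = 35464.00000
D_2 = 40570.81600
Terminal value at year 2: TV = D_2×(1+g_2)/(r−g_2) = 41463.37395/0.053 = 782327.81042
P_0 = D_1/(1+r)^1 + D_2/(1+r)^2 + TV/(1+r)^2
    = 32989.76744 + 35107.25019 + 676973.76780 = 745070.78543

745070.79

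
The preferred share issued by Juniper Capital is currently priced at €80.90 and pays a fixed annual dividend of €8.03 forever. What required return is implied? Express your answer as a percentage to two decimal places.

P = C/r ⇒ r = C/P = €8.03/€80.90 = 0.099258

9.93%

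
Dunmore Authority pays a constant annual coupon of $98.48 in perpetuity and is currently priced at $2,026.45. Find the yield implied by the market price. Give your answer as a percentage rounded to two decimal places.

P = C/r ⇒ r = C/P = $98.48/$2,026.45 = 0.048597

4.86%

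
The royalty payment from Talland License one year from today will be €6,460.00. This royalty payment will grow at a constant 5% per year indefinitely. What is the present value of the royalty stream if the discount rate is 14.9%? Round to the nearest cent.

€65252.53

Growing perpetuity: P = D₁ / (r − g) = €6,460.0000 / (0.149 − 0.05) = €65,252.53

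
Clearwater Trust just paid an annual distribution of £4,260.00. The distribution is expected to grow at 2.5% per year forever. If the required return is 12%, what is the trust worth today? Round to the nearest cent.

D₁ = D₀ × (1 + g) = £4,260.00 × 1.025 = £4,366.5000
Growing perpetuity: P = D₁ / (r − g) = £4,366.5000 / (0.12 − 0.025) = £45,963.16

£45963.16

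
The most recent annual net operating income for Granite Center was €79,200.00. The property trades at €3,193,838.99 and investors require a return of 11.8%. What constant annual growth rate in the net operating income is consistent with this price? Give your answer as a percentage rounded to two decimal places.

P = D₀(1+g)/(r−g) ⇒ P(r−g) = D₀(1+g) ⇒ g(P+D₀) = P·r − D₀
g = (P·r − D₀)/(P + D₀) = (€3,193,838.99×0.118 − €79,200.00) / (€3,193,838.99 + €79,200.00) = 0.090947

9.09%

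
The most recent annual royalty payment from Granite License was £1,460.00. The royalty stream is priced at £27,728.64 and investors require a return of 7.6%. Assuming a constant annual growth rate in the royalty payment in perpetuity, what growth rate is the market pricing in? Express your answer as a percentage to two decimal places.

P = D₀(1+g)/(r−g) ⇒ P(r−g) = D₀(1+g) ⇒ g(P+D₀) = P·r − D₀
g = (P·r − D₀)/(P + D₀) = (£27,728.64×0.076 − £1,460.00) / (£27,728.64 + £1,460.00) = 0.022179

2.22%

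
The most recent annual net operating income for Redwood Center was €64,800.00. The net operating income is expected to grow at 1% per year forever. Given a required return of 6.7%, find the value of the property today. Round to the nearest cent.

€1148210.53

D₁ = D₀ × (1 + g) = €64,800.00 × 1.01 = €65,448.0000
Growing perpetuity: P = D₁ / (r − g) = €65,448.0000 / (0.067 − 0.01) = €1,148,210.53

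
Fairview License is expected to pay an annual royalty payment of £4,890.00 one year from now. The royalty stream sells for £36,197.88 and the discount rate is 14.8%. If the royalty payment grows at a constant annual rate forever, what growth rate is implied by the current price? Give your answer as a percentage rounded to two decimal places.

P = D₁/(r−g) ⇒ g = r − D₁/P = 0.148 − £4,890.00/£36,197.88 = 0.012909

1.29%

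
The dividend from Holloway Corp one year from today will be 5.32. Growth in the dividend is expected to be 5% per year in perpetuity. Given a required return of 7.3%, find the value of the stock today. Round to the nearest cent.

231.30

Growing perpetuity: P = D₁ / (r − g) = 5.3200 / (0.073 − 0.05) = 231.30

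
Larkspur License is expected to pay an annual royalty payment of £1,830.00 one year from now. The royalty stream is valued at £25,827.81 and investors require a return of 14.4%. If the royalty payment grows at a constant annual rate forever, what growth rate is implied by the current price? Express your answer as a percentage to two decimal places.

7.31%

P = D₁/(r−g) ⇒ g = r − D₁/P = 0.144 − £1,830.00/£25,827.81 = 0.073146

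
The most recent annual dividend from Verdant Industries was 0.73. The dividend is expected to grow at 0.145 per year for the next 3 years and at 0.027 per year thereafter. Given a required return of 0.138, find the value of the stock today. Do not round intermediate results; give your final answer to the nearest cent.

D_1 = 0.83585
D_2 = 0.95705
D_3 = 1.09582
Terminal value at year 3: TV = D_3×(1+g_2)/(r−g_2) = 1.12541/0.111 = 10.13881
P_0 = D_1/(1+r)^1 + D_2/(1+r)^2 + D_3/(1+r)^3 + TV/(1+r)^3
    = 0.73449 + 0.73901 + 0.74355 + 6.87955 = 9.09660

9.10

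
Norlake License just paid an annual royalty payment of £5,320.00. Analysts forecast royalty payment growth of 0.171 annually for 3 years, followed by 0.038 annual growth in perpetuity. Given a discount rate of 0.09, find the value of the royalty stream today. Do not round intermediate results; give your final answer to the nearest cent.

D_1 = 6229.72000
D_2 = 7295.00212
D_3 = 8542.44748
Terminal value at year 3: TV = D_3×(1+g_2)/(r−g_2) = 8867.06049/0.052 = 170520.39398
P_0 = D_1/(1+r)^1 + D_2/(1+r)^2 + D_3/(1+r)^3 + TV/(1+r)^3
    = 5715.33945 + 6140.05734 + 6596.33683 + 131673.03124 = 150124.76485

£150124.76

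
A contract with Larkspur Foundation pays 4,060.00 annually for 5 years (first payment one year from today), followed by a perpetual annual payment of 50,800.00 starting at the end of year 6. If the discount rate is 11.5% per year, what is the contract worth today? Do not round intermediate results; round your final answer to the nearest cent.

PV of 5-year annuity: 4,060.00 × [1 − (1+0.115)^−5] / 0.115 = 14818.50406
Perpetuity value at year 5: 50,800.00 / 0.115 = 441739.13043
PV of perpetuity: 441739.13043 / (1+0.115)^5 = 256325.33581
Total PV = 14818.50406 + 256325.33581 = 271143.83987

271143.84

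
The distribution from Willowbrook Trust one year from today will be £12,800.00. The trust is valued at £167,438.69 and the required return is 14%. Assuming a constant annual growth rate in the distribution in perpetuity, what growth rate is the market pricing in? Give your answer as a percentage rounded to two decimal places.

P = D₁/(r−g) ⇒ g = r − D₁/P = 0.14 − £12,800.00/£167,438.69 = 0.063554

6.36%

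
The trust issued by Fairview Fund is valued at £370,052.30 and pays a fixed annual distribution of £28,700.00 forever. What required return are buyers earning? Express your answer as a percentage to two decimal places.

7.76%

P = C/r ⇒ r = C/P = £28,700.00/£370,052.30 = 0.077557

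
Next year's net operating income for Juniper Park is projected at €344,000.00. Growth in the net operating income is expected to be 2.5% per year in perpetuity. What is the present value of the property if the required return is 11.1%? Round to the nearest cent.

€4000000.00

Growing perpetuity: P = D₁ / (r − g) = €344,000.0000 / (0.111 − 0.025) = €4,000,000.00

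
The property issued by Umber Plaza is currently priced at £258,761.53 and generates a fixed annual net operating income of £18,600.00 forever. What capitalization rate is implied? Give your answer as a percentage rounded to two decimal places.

P = C/r ⇒ r = C/P = £18,600.00/£258,761.53 = 0.071881

7.19%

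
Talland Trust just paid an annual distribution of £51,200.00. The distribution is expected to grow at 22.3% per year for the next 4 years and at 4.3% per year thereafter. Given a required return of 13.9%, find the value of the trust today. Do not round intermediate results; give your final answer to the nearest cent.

D_1 = 62617.60000
D_2 = 76581.32480
D_3 = 93658.96023
D_4 = 114544.90836
Terminal value at year 4: TV = D_4×(1+g_2)/(r−g_2) = 119470.33942/0.096 = 1244482.70231
P_0 = D_1/(1+r)^1 + D_2/(1+r)^2 + D_3/(1+r)^3 + D_4/(1+r)^4 + TV/(1+r)^4
    = 54975.94381 + 59030.35933 + 63383.78355 + 68058.26803 + 739424.72450 = 984873.07922

£984873.08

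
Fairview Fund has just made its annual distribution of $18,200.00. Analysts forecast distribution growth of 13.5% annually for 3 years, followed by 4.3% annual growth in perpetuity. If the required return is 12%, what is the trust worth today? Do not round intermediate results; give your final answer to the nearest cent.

D_1 = 20657.00000
D_2 = 23445.69500
D_3 = 26610.86383
Terminal value at year 3: TV = D_3×(1+g_2)/(r−g_2) = 27755.13097/0.077 = 360456.24636
P_0 = D_1/(1+r)^1 + D_2/(1+r)^2 + D_3/(1+r)^3 + TV/(1+r)^3
    = 18443.75000 + 18690.76451 + 18941.08725 + 256565.63636 = 312641.23811

$312641.24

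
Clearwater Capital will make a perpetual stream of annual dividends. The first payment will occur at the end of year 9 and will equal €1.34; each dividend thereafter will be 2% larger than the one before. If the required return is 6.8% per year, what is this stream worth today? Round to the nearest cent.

Value at end of year 8: C₁ / (r − g) = €1.34 / (0.068 − 0.02) = €27.9167
Discount to today: PV = €27.9167 / (1 + 0.068)^8 = €27.9167 / 1.692661 = €16.49

€16.49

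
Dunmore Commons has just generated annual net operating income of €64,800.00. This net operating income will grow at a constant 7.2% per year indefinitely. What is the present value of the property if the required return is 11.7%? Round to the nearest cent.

D₁ = D₀ × (1 + g) = €64,800.00 × 1.072 = €69,465.6000
Growing perpetuity: P = D₁ / (r − g) = €69,465.6000 / (0.117 − 0.072) = €1,543,680.00

€1543680.00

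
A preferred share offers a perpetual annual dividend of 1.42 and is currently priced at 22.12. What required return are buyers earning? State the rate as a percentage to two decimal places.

P = C/r ⇒ r = C/P = 1.42/22.12 = 0.064195

6.42%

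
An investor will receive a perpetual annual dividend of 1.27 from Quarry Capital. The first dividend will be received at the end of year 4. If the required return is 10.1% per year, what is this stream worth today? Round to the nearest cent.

Value at end of year 3: C / r = 1.27 / 0.101 = 12.5743
Discount to today: PV = 12.5743 / (1 + 0.101)^3 = 12.5743 / 1.334633 = 9.42

9.42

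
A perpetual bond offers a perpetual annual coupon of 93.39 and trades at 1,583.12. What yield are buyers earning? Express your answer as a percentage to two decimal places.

P = C/r ⇒ r = C/P = 93.39/1,583.12 = 0.058991

5.90%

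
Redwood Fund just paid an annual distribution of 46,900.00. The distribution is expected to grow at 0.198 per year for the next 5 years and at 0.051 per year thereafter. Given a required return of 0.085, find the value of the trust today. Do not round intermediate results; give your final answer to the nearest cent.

2697976.31

D_1 = 56186.20000
D_2 = 67311.06760
D_3 = 80638.65898
D_4 = 96605.11346
D_5 = 115732.92593
Terminal value at year 5: TV = D_5×(1+g_2)/(r−g_2) = 121635.30515/0.034 = 3577508.97506
P_0 = D_1/(1+r)^1 + D_2/(1+r)^2 + D_3/(1+r)^3 + D_4/(1+r)^4 + D_5/(1+r)^5 + TV/(1+r)^5
    = 51784.51613 + 57177.74223 + 63132.65917 + 69707.76560 + 76967.65271 + 2379205.97064 = 2697976.30648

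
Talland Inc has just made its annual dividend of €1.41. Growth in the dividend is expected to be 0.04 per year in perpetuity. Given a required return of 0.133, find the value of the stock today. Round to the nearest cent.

€15.77

D₁ = D₀ × (1 + g) = €1.41 × 1.04 = €1.4664
Growing perpetuity: P = D₁ / (r − g) = €1.4664 / (0.133 − 0.04) = €15.77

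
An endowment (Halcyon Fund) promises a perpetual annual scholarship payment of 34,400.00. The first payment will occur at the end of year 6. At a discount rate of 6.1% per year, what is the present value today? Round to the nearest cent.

Value at end of year 5: C / r = 34,400.00 / 0.061 = 563,934.4262
Discount to today: PV = 563,934.4262 / (1 + 0.061)^5 = 563,934.4262 / 1.344550 = 419,422.46

419422.46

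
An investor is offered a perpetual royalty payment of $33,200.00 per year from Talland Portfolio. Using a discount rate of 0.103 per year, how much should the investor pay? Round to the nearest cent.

$322330.10

Level perpetuity: PV = C / r = $33,200.00 / 0.103 = $322,330.10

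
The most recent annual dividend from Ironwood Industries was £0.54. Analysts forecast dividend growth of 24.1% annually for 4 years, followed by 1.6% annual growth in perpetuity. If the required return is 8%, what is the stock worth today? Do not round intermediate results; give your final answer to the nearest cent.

D_1 = 0.67014
D_2 = 0.83164
D_3 = 1.03207
D_4 = 1.28080
Terminal value at year 4: TV = D_4×(1+g_2)/(r−g_2) = 1.30129/0.064 = 20.33268
P_0 = D_1/(1+r)^1 + D_2/(1+r)^2 + D_3/(1+r)^3 + D_4/(1+r)^4 + TV/(1+r)^4
    = 0.62050 + 0.71300 + 0.81929 + 0.94143 + 14.94513 = 18.03934

£18.04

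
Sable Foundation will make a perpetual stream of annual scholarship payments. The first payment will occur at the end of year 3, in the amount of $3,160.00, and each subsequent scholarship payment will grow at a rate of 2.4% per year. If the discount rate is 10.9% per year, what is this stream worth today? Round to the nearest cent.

$30227.70

Value at end of year 2: C₁ / (r − g) = $3,160.00 / (0.109 − 0.024) = $37,176.4706
Discount to today: PV = $37,176.4706 / (1 + 0.109)^2 = $37,176.4706 / 1.229881 = $30,227.70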